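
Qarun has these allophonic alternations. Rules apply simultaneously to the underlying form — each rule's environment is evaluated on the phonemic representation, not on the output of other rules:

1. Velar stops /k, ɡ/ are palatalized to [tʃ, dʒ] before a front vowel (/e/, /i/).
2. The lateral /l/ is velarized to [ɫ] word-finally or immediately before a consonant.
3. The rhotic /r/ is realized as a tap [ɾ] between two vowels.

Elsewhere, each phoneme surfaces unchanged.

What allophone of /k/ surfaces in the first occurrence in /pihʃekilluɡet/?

/k/ meets the environment for rule 1 (before a front vowel) → [tʃ].

[tʃ]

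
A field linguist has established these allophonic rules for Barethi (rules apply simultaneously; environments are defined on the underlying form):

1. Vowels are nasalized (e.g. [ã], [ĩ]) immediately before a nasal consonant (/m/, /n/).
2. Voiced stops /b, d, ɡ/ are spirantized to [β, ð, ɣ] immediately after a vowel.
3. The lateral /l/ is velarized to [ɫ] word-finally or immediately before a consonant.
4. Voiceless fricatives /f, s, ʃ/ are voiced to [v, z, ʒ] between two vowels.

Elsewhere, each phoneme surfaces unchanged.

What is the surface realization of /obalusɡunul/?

/o/ (word-initial) is in the target of rule 1 but the environment (before a nasal consonant) is not met → [o].
/b/ meets the environment for rule 2 (immediately after a vowel) → [β].
/a/ (between /b/ and /l/) fails the environment for rule 1, so it stays [a].
/l/ — between /a/ and /u/; rule 3 does not apply here → [l].
/u/ — between /l/ and /s/; rule 1 does not apply here → [u].
/s/ (between /u/ and /ɡ/): rule 4 targets it, but not between two vowels → unchanged [s].
/ɡ/ (between /s/ and /u/): rule 2 targets it, but not immediately after a vowel → unchanged [ɡ].
/u/ meets the environment for rule 1 (before a nasal consonant) → [ũ].
/n/ (between /u/ and /u/): no rule targets it → [n].
/u/ (between /n/ and /l/) is in the target of rule 1 but the environment (before a nasal consonant) is not met → [u].
/l/ (word-final) occurs word-finally or immediately before a consonant → [ɫ] by rule 3.

[oβalusɡũnuɫ]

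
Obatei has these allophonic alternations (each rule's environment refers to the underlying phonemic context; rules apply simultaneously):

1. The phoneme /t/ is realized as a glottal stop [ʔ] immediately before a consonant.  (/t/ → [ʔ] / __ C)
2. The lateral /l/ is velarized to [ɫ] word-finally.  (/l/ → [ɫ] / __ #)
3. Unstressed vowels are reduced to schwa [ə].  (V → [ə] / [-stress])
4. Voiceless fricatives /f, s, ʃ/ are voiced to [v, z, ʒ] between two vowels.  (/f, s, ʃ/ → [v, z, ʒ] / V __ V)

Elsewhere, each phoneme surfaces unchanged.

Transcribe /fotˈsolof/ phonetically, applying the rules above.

[fəʔˈsoləf]

/f/ (word-initial) is in the target of rule 4 but the environment (between two vowels) is not met → [f].
/o/ (between /f/ and /t/): in an unstressed syllable, so rule 3 applies → [ə].
/t/ meets the environment for rule 1 (immediately before a consonant) → [ʔ].
/s/ (between /t/ and /o/) fails the environment for rule 4, so it stays [s].
/o/ (between /s/ and /l/): rule 3 targets it, but not in an unstressed syllable → unchanged [o].
/l/ — between /o/ and /o/; rule 2 does not apply here → [l].
/o/ meets the environment for rule 3 (in an unstressed syllable) → [ə].
/f/ — word-final; rule 4 does not apply here → [f].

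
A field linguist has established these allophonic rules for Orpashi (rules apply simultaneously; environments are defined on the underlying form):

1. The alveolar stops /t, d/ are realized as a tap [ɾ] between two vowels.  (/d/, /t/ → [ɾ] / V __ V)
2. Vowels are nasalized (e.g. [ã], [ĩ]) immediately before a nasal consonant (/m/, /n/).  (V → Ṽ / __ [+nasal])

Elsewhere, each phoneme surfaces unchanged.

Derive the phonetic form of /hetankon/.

/e/ (between /h/ and /t/) fails the environment for rule 2, so it stays [e].
/t/ meets the environment for rule 1 (between two vowels) → [ɾ].
/a/ — between /t/ and /n/, before a nasal consonant — surfaces as [ã] (rule 2).
/o/ meets the environment for rule 2 (before a nasal consonant) → [õ].

[heɾãnkõn]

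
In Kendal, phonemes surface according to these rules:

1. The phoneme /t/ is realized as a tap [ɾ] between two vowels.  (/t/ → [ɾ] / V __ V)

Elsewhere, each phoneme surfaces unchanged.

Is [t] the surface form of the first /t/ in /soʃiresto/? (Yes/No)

Yes

/t/ (between /s/ and /o/) is in the target of rule 1 but the environment (between two vowels) is not met → [t].
The actual realization is [t], which matches [t].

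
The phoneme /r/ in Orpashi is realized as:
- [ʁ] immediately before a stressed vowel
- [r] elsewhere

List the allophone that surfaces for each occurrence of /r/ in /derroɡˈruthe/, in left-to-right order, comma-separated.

Occurrence 1 (position 3): no conditioning environment matches → elsewhere allophone [r].
Occurrence 2 (position 4): no conditioning environment matches → elsewhere allophone [r].
Occurrence 3 (position 7): immediately before a stressed vowel → [ʁ].

[r], [r], [ʁ]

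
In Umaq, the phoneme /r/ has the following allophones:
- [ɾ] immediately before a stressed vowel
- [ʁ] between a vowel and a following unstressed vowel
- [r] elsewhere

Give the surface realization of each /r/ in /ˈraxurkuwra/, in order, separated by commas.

[ɾ], [r], [r]

Occurrence 1 (position 1): immediately before a stressed vowel → [ɾ].
Occurrence 2 (position 5): no conditioning environment matches → elsewhere allophone [r].
Occurrence 3 (position 9): no conditioning environment matches → elsewhere allophone [r].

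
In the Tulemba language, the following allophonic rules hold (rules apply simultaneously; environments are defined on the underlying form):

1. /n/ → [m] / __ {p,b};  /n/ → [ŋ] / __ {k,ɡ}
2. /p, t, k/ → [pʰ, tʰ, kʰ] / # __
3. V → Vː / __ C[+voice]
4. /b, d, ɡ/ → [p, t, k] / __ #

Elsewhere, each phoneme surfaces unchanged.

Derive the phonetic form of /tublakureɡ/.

[tʰuːblakuːreːk]

/t/ (word-initial): word-initially, so rule 2 applies → [tʰ].
/u/ meets the environment for rule 3 (before a voiced consonant) → [uː].
/b/ (between /u/ and /l/): rule 4 targets it, but not word-finally → unchanged [b].
/l/ — not in any rule's target class → [l].
/a/ (between /l/ and /k/) fails the environment for rule 3, so it stays [a].
/k/ (between /a/ and /u/) fails the environment for rule 2, so it stays [k].
/u/ — between /k/ and /r/, before a voiced consonant — surfaces as [uː] (rule 3).
/r/ — not in any rule's target class → [r].
/e/ (between /r/ and /ɡ/): before a voiced consonant, so rule 3 applies → [eː].
/ɡ/ (word-final): word-finally, so rule 4 applies → [k].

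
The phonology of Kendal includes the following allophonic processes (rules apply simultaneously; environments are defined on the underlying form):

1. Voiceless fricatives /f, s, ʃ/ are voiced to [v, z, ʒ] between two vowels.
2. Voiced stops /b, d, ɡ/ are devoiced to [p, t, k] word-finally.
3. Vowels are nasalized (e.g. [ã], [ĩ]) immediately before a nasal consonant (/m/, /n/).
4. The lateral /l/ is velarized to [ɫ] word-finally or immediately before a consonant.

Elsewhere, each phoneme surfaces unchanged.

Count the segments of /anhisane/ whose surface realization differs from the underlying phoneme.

3

Segments that undergo a rule: /a/ → [ã] (rule 3); /s/ → [z] (rule 1); /a/ → [ã] (rule 3).
All other segments surface unchanged.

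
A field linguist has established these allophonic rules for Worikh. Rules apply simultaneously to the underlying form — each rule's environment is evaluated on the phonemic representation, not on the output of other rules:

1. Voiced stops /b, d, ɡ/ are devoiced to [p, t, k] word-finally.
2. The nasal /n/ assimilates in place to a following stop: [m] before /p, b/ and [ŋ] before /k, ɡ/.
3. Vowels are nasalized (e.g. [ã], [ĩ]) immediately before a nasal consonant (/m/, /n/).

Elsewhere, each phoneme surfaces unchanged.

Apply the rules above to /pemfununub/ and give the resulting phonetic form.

[pẽmfũnũnup]

/p/ stays [p].
Rule 3 applies to /e/ (between /p/ and /m/: before a nasal consonant) → [ẽ].
/m/ stays [m].
/f/ (between /m/ and /u/): no rule targets it → [f].
/u/ — between /f/ and /n/, before a nasal consonant — surfaces as [ũ] (rule 3).
/n/ (between /u/ and /u/): rule 2 targets it, but not before a labial or velar stop → unchanged [n].
/u/ meets the environment for rule 3 (before a nasal consonant) → [ũ].
/n/ (between /u/ and /u/): rule 2 targets it, but not before a labial or velar stop → unchanged [n].
/u/ — between /n/ and /b/; rule 3 does not apply here → [u].
/b/ (word-final) occurs word-finally → [p] by rule 1.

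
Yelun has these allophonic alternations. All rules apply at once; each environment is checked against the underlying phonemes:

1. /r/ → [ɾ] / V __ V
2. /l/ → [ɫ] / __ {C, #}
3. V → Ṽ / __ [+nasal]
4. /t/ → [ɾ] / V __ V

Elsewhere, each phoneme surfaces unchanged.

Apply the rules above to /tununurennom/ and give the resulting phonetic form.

[tũnũnuɾẽnnõm]

/t/ — word-initial; rule 4 does not apply here → [t].
Rule 3 applies to /u/ (between /t/ and /n/: before a nasal consonant) → [ũ].
Rule 3 applies to /u/ (between /n/ and /n/: before a nasal consonant) → [ũ].
/u/ (between /n/ and /r/) is in the target of rule 3 but the environment (before a nasal consonant) is not met → [u].
/r/ — between /u/ and /e/, between two vowels — surfaces as [ɾ] (rule 1).
/e/ — between /r/ and /n/, before a nasal consonant — surfaces as [ẽ] (rule 3).
/o/ meets the environment for rule 3 (before a nasal consonant) → [õ].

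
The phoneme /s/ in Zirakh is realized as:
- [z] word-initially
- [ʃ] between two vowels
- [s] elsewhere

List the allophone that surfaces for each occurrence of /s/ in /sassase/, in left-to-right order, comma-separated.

[z], [s], [s], [ʃ]

Occurrence 1 (position 1): word-initially → [z].
Occurrence 2 (position 3): no conditioning environment matches → elsewhere allophone [s].
Occurrence 3 (position 4): no conditioning environment matches → elsewhere allophone [s].
Occurrence 4 (position 6): between two vowels → [ʃ].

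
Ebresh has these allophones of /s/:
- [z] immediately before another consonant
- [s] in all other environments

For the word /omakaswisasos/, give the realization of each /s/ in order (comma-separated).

Occurrence 1 (position 6): immediately before another consonant → [z].
Occurrence 2 (position 9): no conditioning environment matches → elsewhere allophone [s].
Occurrence 3 (position 11): no conditioning environment matches → elsewhere allophone [s].
Occurrence 4 (position 13): no conditioning environment matches → elsewhere allophone [s].

[z], [s], [s], [s]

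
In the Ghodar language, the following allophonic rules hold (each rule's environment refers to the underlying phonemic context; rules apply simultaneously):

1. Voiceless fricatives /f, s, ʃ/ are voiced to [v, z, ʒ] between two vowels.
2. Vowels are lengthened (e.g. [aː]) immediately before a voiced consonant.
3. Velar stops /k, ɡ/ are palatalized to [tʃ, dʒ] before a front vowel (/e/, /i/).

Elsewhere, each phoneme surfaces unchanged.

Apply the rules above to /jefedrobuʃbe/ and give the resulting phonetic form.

/e/ (between /j/ and /f/) is in the target of rule 2 but the environment (before a voiced consonant) is not met → [e].
/f/ meets the environment for rule 1 (between two vowels) → [v].
/e/ meets the environment for rule 2 (before a voiced consonant) → [eː].
/o/ (between /r/ and /b/): before a voiced consonant, so rule 2 applies → [oː].
/u/ (between /b/ and /ʃ/): rule 2 targets it, but not before a voiced consonant → unchanged [u].
/ʃ/ (between /u/ and /b/) fails the environment for rule 1, so it stays [ʃ].
/e/ (word-final) is in the target of rule 2 but the environment (before a voiced consonant) is not met → [e].

[jeveːdroːbuʃbe]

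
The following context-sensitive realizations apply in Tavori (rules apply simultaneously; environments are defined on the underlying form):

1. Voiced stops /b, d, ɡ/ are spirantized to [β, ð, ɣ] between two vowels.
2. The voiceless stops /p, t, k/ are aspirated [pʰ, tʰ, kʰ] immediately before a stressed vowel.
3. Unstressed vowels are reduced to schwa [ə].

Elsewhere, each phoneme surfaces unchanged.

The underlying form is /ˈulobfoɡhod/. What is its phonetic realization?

/u/ — word-initial; rule 3 does not apply here → [u].
/l/ (between /u/ and /o/): no rule targets it → [l].
Rule 3 applies to /o/ (between /l/ and /b/: in an unstressed syllable) → [ə].
/b/ (between /o/ and /f/): rule 1 targets it, but not between two vowels → unchanged [b].
/f/ — not in any rule's target class → [f].
/o/ — between /f/ and /ɡ/, in an unstressed syllable — surfaces as [ə] (rule 3).
/ɡ/ (between /o/ and /h/) is in the target of rule 1 but the environment (between two vowels) is not met → [ɡ].
/h/ stays [h].
/o/ meets the environment for rule 3 (in an unstressed syllable) → [ə].
/d/ — word-final; rule 1 does not apply here → [d].

[ˈuləbfəɡhəd]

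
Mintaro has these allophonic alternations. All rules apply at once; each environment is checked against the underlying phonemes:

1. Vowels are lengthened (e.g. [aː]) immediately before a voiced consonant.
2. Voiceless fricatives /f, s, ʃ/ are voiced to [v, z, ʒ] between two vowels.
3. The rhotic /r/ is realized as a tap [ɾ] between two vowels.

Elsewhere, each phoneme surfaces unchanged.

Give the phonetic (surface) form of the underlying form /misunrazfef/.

[mizuːnraːzfef]

/i/ (between /m/ and /s/) fails the environment for rule 1, so it stays [i].
/s/ meets the environment for rule 2 (between two vowels) → [z].
/u/ meets the environment for rule 1 (before a voiced consonant) → [uː].
/r/ (between /n/ and /a/) is in the target of rule 3 but the environment (between two vowels) is not met → [r].
/a/ (between /r/ and /z/): before a voiced consonant, so rule 1 applies → [aː].
/f/ (between /z/ and /e/) fails the environment for rule 2, so it stays [f].
/e/ — between /f/ and /f/; rule 1 does not apply here → [e].
/f/ (word-final) is in the target of rule 2 but the environment (between two vowels) is not met → [f].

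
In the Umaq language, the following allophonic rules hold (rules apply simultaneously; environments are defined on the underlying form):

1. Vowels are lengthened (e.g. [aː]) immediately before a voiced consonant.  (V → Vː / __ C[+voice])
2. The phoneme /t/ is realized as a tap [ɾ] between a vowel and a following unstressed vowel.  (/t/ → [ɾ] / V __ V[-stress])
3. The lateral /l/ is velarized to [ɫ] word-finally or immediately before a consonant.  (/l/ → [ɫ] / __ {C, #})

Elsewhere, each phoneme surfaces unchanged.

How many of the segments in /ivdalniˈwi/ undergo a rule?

4

Segments that undergo a rule: /i/ → [iː] (rule 1); /a/ → [aː] (rule 1); /l/ → [ɫ] (rule 3); /i/ → [iː] (rule 1).
All other segments surface unchanged.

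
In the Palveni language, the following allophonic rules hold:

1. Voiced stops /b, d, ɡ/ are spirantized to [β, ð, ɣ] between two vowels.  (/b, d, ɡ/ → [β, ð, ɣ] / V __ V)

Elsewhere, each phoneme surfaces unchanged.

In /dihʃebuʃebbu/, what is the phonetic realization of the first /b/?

[β]

/b/ (between /e/ and /u/): between two vowels, so rule 1 applies → [β].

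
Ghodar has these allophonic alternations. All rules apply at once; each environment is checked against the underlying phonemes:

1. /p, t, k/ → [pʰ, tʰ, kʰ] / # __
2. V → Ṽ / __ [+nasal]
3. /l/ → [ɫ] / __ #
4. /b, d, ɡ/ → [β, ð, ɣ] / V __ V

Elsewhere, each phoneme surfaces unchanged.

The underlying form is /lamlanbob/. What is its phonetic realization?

/l/ — word-initial; rule 3 does not apply here → [l].
/a/ — between /l/ and /m/, before a nasal consonant — surfaces as [ã] (rule 2).
/m/ — not in any rule's target class → [m].
/l/ (between /m/ and /a/): rule 3 targets it, but not word-finally → unchanged [l].
/a/ (between /l/ and /n/): before a nasal consonant, so rule 2 applies → [ã].
/n/ stays [n].
/b/ (between /n/ and /o/) fails the environment for rule 4, so it stays [b].
/o/ (between /b/ and /b/): rule 2 targets it, but not before a nasal consonant → unchanged [o].
/b/ — word-final; rule 4 does not apply here → [b].

[lãmlãnbob]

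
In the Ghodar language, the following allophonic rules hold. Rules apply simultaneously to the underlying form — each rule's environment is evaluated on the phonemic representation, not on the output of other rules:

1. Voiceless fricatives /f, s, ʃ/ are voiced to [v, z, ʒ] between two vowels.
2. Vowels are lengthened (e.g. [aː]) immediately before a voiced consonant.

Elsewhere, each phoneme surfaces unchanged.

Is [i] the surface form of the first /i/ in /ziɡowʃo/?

/i/ (between /z/ and /ɡ/): before a voiced consonant, so rule 2 applies → [iː].
The actual realization is [iː], not [i].

No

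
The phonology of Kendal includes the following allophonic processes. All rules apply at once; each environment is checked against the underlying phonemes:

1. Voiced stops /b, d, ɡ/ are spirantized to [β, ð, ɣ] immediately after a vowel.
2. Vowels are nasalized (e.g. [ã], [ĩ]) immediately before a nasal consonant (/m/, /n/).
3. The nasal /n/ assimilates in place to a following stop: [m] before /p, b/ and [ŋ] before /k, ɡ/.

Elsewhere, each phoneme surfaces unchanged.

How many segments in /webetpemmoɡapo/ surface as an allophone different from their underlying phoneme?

Segments that undergo a rule: /b/ → [β] (rule 1); /e/ → [ẽ] (rule 2); /ɡ/ → [ɣ] (rule 1).
All other segments surface unchanged.

3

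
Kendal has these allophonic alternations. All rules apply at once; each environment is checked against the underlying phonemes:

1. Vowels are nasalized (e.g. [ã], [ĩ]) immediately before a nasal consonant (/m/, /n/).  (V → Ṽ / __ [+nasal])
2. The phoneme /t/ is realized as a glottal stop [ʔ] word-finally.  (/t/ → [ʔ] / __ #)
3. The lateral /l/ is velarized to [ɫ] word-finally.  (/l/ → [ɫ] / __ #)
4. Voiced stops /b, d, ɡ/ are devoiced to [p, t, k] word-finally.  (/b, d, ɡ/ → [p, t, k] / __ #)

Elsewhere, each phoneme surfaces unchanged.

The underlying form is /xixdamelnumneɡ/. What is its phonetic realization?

/x/ (word-initial) is unaffected → [x].
/i/ — between /x/ and /x/; rule 1 does not apply here → [i].
/x/ (between /i/ and /d/) is unaffected → [x].
/d/ — between /x/ and /a/; rule 4 does not apply here → [d].
/a/ meets the environment for rule 1 (before a nasal consonant) → [ã].
/m/ — not in any rule's target class → [m].
/e/ (between /m/ and /l/): rule 1 targets it, but not before a nasal consonant → unchanged [e].
/l/ (between /e/ and /n/): rule 3 targets it, but not word-finally → unchanged [l].
/n/ stays [n].
/u/ — between /n/ and /m/, before a nasal consonant — surfaces as [ũ] (rule 1).
/m/ stays [m].
/n/ stays [n].
/e/ (between /n/ and /ɡ/) fails the environment for rule 1, so it stays [e].
/ɡ/ — word-final, word-finally — surfaces as [k] (rule 4).

[xixdãmelnũmnek]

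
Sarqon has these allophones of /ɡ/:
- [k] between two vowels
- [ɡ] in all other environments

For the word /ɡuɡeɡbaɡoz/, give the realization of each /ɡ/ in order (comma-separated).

[ɡ], [k], [ɡ], [k]

Occurrence 1 (position 1): no conditioning environment matches → elsewhere allophone [ɡ].
Occurrence 2 (position 3): between two vowels → [k].
Occurrence 3 (position 5): no conditioning environment matches → elsewhere allophone [ɡ].
Occurrence 4 (position 8): between two vowels → [k].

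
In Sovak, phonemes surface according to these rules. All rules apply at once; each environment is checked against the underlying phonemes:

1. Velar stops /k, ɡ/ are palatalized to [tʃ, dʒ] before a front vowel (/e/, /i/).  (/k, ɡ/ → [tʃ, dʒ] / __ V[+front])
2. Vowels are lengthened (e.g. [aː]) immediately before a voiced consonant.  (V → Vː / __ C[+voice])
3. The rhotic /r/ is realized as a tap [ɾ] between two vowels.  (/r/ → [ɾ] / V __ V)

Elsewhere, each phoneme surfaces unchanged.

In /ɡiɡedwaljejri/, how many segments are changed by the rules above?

6

Segments that undergo a rule: /ɡ/ → [dʒ] (rule 1); /i/ → [iː] (rule 2); /ɡ/ → [dʒ] (rule 1); /e/ → [eː] (rule 2); /a/ → [aː] (rule 2); /e/ → [eː] (rule 2).
All other segments surface unchanged.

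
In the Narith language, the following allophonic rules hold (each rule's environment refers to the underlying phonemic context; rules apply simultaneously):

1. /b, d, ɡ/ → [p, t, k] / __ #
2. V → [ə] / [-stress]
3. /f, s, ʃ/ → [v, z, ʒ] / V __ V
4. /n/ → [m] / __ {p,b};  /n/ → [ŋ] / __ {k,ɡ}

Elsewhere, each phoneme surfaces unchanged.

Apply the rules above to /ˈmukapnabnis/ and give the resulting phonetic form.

[ˈmukəpnəbnəs]

/m/ (word-initial) is unaffected → [m].
/u/ (between /m/ and /k/): rule 2 targets it, but not in an unstressed syllable → unchanged [u].
/k/ (between /u/ and /a/) is unaffected → [k].
/a/ — between /k/ and /p/, in an unstressed syllable — surfaces as [ə] (rule 2).
/p/ stays [p].
/n/ (between /p/ and /a/): rule 4 targets it, but not before a labial or velar stop → unchanged [n].
Rule 2 applies to /a/ (between /n/ and /b/: in an unstressed syllable) → [ə].
/b/ (between /a/ and /n/) fails the environment for rule 1, so it stays [b].
/n/ — between /b/ and /i/; rule 4 does not apply here → [n].
/i/ (between /n/ and /s/): in an unstressed syllable, so rule 2 applies → [ə].
/s/ (word-final) is in the target of rule 3 but the environment (between two vowels) is not met → [s].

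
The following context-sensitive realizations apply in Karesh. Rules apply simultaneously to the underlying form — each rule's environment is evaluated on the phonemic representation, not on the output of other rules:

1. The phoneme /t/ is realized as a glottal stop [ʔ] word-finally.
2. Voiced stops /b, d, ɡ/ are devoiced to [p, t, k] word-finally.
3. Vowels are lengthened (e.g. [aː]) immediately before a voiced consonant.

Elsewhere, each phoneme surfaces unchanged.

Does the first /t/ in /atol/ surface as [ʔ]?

No

/t/ (between /a/ and /o/) is in the target of rule 1 but the environment (word-finally) is not met → [t].
The actual realization is [t], not [ʔ].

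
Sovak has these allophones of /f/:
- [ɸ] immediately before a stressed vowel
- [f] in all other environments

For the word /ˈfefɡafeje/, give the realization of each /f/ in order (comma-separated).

Occurrence 1 (position 1): immediately before a stressed vowel → [ɸ].
Occurrence 2 (position 3): no conditioning environment matches → elsewhere allophone [f].
Occurrence 3 (position 6): no conditioning environment matches → elsewhere allophone [f].

[ɸ], [f], [f]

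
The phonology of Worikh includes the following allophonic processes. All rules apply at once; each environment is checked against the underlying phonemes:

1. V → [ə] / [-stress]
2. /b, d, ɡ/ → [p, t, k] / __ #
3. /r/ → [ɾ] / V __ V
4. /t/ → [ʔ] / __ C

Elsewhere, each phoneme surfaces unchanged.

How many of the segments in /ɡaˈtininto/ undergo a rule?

Segments that undergo a rule: /a/ → [ə] (rule 1); /i/ → [ə] (rule 1); /o/ → [ə] (rule 1).
All other segments surface unchanged.

3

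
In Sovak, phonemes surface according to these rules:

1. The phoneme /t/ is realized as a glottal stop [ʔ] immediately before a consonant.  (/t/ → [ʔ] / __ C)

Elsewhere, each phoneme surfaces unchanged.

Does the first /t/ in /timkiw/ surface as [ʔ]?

No

/t/ (word-initial): rule 1 targets it, but not immediately before a consonant → unchanged [t].
The actual realization is [t], not [ʔ].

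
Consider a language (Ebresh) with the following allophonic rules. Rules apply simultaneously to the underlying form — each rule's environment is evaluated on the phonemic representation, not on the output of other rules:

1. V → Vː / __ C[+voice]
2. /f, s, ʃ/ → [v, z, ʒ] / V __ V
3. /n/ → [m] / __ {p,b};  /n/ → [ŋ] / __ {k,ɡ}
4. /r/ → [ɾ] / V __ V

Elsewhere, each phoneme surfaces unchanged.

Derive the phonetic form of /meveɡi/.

/e/ (between /m/ and /v/): before a voiced consonant, so rule 1 applies → [eː].
Rule 1 applies to /e/ (between /v/ and /ɡ/: before a voiced consonant) → [eː].
/i/ (word-final) is in the target of rule 1 but the environment (before a voiced consonant) is not met → [i].

[meːveːɡi]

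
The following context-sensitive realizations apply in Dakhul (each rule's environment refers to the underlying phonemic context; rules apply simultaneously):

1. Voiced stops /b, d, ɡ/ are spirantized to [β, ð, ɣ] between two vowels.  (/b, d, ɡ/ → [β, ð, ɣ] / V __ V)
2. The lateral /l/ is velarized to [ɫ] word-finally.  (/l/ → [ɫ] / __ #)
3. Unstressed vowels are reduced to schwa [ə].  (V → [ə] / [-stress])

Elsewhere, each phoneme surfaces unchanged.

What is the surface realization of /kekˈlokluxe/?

/k/ — not in any rule's target class → [k].
Rule 3 applies to /e/ (between /k/ and /k/: in an unstressed syllable) → [ə].
/k/ — not in any rule's target class → [k].
/l/ — between /k/ and /o/; rule 2 does not apply here → [l].
/o/ (between /l/ and /k/) fails the environment for rule 3, so it stays [o].
/k/ (between /o/ and /l/): no rule targets it → [k].
/l/ (between /k/ and /u/): rule 2 targets it, but not word-finally → unchanged [l].
/u/ (between /l/ and /x/): in an unstressed syllable, so rule 3 applies → [ə].
/x/ (between /u/ and /e/): no rule targets it → [x].
/e/ (word-final) occurs in an unstressed syllable → [ə] by rule 3.

[kəkˈlokləxə]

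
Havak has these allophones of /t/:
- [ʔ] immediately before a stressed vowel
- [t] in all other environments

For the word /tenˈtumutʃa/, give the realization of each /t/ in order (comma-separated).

Occurrence 1 (position 1): no conditioning environment matches → elsewhere allophone [t].
Occurrence 2 (position 4): immediately before a stressed vowel → [ʔ].
Occurrence 3 (position 8): no conditioning environment matches → elsewhere allophone [t].

[t], [ʔ], [t]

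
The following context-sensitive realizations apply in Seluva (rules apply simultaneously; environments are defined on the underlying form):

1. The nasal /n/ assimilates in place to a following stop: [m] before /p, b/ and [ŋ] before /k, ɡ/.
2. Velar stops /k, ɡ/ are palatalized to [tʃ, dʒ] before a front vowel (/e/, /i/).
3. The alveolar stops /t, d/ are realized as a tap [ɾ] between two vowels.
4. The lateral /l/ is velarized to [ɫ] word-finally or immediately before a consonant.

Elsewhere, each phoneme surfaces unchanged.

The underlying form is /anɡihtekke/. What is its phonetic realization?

[aŋdʒihtektʃe]

/a/ — not in any rule's target class → [a].
/n/ (between /a/ and /ɡ/): before a labial or velar stop, so rule 1 applies → [ŋ].
/ɡ/ (between /n/ and /i/) occurs before a front vowel → [dʒ] by rule 2.
/i/ (between /ɡ/ and /h/): no rule targets it → [i].
/h/ — not in any rule's target class → [h].
/t/ (between /h/ and /e/): rule 3 targets it, but not between two vowels → unchanged [t].
/e/ stays [e].
/k/ (between /e/ and /k/) fails the environment for rule 2, so it stays [k].
/k/ (between /k/ and /e/): before a front vowel, so rule 2 applies → [tʃ].
/e/ stays [e].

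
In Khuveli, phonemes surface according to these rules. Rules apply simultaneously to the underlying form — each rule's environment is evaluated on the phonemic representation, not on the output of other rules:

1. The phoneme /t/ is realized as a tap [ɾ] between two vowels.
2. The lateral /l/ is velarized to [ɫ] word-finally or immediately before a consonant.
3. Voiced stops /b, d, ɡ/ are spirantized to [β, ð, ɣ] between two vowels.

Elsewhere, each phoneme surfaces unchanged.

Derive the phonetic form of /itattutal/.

/i/ (word-initial) is unaffected → [i].
/t/ meets the environment for rule 1 (between two vowels) → [ɾ].
/a/ — not in any rule's target class → [a].
/t/ — between /a/ and /t/; rule 1 does not apply here → [t].
/t/ (between /t/ and /u/): rule 1 targets it, but not between two vowels → unchanged [t].
/u/ stays [u].
/t/ (between /u/ and /a/) occurs between two vowels → [ɾ] by rule 1.
/a/ stays [a].
/l/ (word-final) occurs word-finally or immediately before a consonant → [ɫ] by rule 2.

[iɾattuɾaɫ]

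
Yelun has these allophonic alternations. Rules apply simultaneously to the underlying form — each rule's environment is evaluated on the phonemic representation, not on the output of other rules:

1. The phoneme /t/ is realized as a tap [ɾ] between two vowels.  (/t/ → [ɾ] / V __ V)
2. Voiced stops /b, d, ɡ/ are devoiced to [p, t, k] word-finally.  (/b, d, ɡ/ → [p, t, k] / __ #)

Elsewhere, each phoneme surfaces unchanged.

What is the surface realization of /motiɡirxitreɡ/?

[moɾiɡirxitrek]

/m/ — not in any rule's target class → [m].
/o/ (between /m/ and /t/): no rule targets it → [o].
Rule 1 applies to /t/ (between /o/ and /i/: between two vowels) → [ɾ].
/i/ (between /t/ and /ɡ/) is unaffected → [i].
/ɡ/ — between /i/ and /i/; rule 2 does not apply here → [ɡ].
/i/ — not in any rule's target class → [i].
/r/ (between /i/ and /x/) is unaffected → [r].
/x/ (between /r/ and /i/) is unaffected → [x].
/i/ stays [i].
/t/ (between /i/ and /r/): rule 1 targets it, but not between two vowels → unchanged [t].
/r/ (between /t/ and /e/) is unaffected → [r].
/e/ stays [e].
/ɡ/ meets the environment for rule 2 (word-finally) → [k].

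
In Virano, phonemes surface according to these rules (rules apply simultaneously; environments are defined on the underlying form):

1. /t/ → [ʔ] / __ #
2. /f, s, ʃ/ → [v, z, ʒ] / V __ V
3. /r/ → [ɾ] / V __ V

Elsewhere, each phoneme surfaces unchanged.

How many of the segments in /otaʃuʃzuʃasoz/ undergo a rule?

Segments that undergo a rule: /ʃ/ → [ʒ] (rule 2); /ʃ/ → [ʒ] (rule 2); /s/ → [z] (rule 2).
All other segments surface unchanged.

3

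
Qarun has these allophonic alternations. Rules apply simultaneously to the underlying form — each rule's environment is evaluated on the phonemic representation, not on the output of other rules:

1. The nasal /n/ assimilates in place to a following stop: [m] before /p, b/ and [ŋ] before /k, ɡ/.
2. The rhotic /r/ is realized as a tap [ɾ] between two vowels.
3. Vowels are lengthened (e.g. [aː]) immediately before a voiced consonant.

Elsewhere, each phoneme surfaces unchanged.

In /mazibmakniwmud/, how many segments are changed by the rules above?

Segments that undergo a rule: /a/ → [aː] (rule 3); /i/ → [iː] (rule 3); /i/ → [iː] (rule 3); /u/ → [uː] (rule 3).
All other segments surface unchanged.

4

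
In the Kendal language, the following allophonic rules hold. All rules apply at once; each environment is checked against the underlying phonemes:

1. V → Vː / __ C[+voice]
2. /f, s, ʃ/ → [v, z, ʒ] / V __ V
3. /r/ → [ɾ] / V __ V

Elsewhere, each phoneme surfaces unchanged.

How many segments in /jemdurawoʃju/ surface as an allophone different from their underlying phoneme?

4

Segments that undergo a rule: /e/ → [eː] (rule 1); /u/ → [uː] (rule 1); /r/ → [ɾ] (rule 3); /a/ → [aː] (rule 1).
All other segments surface unchanged.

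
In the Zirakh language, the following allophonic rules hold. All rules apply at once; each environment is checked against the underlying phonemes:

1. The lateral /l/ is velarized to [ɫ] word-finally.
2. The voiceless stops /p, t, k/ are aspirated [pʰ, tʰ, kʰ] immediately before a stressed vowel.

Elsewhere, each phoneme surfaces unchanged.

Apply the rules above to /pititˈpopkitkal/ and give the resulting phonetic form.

[pititˈpʰopkitkaɫ]

/p/ (word-initial): rule 2 targets it, but not immediately before a stressed vowel → unchanged [p].
/t/ (between /i/ and /i/) is in the target of rule 2 but the environment (immediately before a stressed vowel) is not met → [t].
/t/ (between /i/ and /p/) fails the environment for rule 2, so it stays [t].
/p/ meets the environment for rule 2 (immediately before a stressed vowel) → [pʰ].
/p/ — between /o/ and /k/; rule 2 does not apply here → [p].
/k/ (between /p/ and /i/) fails the environment for rule 2, so it stays [k].
/t/ (between /i/ and /k/): rule 2 targets it, but not immediately before a stressed vowel → unchanged [t].
/k/ (between /t/ and /a/): rule 2 targets it, but not immediately before a stressed vowel → unchanged [k].
/l/ meets the environment for rule 1 (word-finally) → [ɫ].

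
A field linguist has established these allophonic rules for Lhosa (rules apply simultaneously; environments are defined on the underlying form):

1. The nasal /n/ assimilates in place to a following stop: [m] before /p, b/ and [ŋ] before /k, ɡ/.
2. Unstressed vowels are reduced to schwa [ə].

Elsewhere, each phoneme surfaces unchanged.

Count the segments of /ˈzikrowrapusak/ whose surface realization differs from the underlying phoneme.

Segments that undergo a rule: /o/ → [ə] (rule 2); /a/ → [ə] (rule 2); /u/ → [ə] (rule 2); /a/ → [ə] (rule 2).
All other segments surface unchanged.

4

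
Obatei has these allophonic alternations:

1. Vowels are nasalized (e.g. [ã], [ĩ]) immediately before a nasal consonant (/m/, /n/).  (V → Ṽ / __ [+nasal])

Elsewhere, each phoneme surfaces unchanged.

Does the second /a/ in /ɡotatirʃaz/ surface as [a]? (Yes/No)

Yes

/a/ (between /ʃ/ and /z/): rule 1 targets it, but not before a nasal consonant → unchanged [a].
The actual realization is [a], which matches [a].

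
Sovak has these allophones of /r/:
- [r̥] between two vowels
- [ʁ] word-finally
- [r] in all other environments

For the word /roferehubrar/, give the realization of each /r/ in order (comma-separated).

Occurrence 1 (position 1): no conditioning environment matches → elsewhere allophone [r].
Occurrence 2 (position 5): between two vowels → [r̥].
Occurrence 3 (position 10): no conditioning environment matches → elsewhere allophone [r].
Occurrence 4 (position 12): word-finally → [ʁ].

[r], [r̥], [r], [ʁ]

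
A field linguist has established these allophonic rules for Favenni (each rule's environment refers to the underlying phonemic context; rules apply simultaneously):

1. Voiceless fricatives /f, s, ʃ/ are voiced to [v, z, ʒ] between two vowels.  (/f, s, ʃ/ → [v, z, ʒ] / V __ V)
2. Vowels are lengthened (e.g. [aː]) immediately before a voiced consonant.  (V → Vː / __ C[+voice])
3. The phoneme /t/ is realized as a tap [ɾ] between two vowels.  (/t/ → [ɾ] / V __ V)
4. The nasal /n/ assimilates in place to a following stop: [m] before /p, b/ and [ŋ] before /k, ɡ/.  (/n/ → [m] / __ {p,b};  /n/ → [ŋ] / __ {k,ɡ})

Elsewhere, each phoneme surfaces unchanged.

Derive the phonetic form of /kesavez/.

/e/ (between /k/ and /s/) fails the environment for rule 2, so it stays [e].
/s/ (between /e/ and /a/): between two vowels, so rule 1 applies → [z].
/a/ — between /s/ and /v/, before a voiced consonant — surfaces as [aː] (rule 2).
Rule 2 applies to /e/ (between /v/ and /z/: before a voiced consonant) → [eː].

[kezaːveːz]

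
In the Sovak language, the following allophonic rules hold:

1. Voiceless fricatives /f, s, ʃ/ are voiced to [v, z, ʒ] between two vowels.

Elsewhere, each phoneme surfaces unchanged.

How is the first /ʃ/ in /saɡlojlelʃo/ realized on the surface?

/ʃ/ — between /l/ and /o/; rule 1 does not apply here → [ʃ].

[ʃ]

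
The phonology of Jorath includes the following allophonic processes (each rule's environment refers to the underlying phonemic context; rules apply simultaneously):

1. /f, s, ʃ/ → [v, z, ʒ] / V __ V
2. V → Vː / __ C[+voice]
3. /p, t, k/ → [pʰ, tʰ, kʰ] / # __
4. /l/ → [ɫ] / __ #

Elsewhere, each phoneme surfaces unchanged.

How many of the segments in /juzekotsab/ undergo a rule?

2

Segments that undergo a rule: /u/ → [uː] (rule 2); /a/ → [aː] (rule 2).
All other segments surface unchanged.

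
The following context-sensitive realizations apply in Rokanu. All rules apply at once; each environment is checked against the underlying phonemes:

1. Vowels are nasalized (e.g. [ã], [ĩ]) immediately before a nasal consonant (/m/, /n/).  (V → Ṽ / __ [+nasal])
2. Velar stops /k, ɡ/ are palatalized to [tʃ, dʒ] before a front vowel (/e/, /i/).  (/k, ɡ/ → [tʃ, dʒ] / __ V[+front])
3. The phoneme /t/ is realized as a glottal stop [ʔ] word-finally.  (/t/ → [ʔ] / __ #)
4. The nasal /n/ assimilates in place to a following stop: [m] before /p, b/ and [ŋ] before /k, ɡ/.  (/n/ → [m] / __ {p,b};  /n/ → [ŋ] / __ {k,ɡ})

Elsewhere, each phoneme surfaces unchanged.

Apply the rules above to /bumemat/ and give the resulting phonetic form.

[bũmẽmaʔ]

/b/ — not in any rule's target class → [b].
/u/ (between /b/ and /m/): before a nasal consonant, so rule 1 applies → [ũ].
/m/ stays [m].
/e/ (between /m/ and /m/): before a nasal consonant, so rule 1 applies → [ẽ].
/m/ (between /e/ and /a/) is unaffected → [m].
/a/ (between /m/ and /t/) fails the environment for rule 1, so it stays [a].
Rule 3 applies to /t/ (word-final: word-finally) → [ʔ].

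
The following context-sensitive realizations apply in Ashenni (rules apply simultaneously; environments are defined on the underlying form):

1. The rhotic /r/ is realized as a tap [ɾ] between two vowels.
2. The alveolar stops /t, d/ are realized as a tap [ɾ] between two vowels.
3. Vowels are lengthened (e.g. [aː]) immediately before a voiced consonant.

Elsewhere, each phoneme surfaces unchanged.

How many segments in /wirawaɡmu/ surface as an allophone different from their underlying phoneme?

Segments that undergo a rule: /i/ → [iː] (rule 3); /r/ → [ɾ] (rule 1); /a/ → [aː] (rule 3); /a/ → [aː] (rule 3).
All other segments surface unchanged.

4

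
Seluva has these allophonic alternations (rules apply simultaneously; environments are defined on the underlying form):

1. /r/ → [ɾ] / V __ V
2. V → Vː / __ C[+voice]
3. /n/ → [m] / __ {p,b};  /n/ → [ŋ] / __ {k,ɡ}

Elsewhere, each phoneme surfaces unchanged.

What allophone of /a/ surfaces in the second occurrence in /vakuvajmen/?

/a/ — between /v/ and /j/, before a voiced consonant — surfaces as [aː] (rule 2).

[aː]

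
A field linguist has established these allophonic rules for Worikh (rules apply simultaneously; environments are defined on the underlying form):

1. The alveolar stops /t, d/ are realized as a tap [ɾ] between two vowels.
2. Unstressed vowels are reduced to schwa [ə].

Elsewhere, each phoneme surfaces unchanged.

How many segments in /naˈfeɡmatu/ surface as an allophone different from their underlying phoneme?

Segments that undergo a rule: /a/ → [ə] (rule 2); /a/ → [ə] (rule 2); /t/ → [ɾ] (rule 1); /u/ → [ə] (rule 2).
All other segments surface unchanged.

4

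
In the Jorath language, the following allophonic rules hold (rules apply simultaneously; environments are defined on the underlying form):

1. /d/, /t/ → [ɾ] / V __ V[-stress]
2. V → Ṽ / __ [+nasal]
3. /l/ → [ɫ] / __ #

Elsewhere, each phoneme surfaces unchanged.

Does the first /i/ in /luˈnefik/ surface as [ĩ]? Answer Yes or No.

/i/ — between /f/ and /k/; rule 2 does not apply here → [i].
The actual realization is [i], not [ĩ].

No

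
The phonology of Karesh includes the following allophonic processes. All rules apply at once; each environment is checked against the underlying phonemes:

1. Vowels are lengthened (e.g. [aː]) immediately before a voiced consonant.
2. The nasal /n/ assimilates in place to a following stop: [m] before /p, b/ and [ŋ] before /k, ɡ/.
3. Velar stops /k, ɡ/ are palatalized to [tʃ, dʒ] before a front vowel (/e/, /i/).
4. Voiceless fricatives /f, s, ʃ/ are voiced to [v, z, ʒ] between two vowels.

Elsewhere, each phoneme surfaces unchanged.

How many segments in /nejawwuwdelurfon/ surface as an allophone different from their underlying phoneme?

Segments that undergo a rule: /e/ → [eː] (rule 1); /a/ → [aː] (rule 1); /u/ → [uː] (rule 1); /e/ → [eː] (rule 1); /u/ → [uː] (rule 1); /o/ → [oː] (rule 1).
All other segments surface unchanged.

6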